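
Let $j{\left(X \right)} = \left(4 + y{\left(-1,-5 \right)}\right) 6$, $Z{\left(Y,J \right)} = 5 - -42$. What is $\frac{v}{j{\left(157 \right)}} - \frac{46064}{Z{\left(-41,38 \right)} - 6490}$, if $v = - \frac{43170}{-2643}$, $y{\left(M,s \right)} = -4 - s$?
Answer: $\frac{131018629}{17028849} \approx 7.6939$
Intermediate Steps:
$Z{\left(Y,J \right)} = 47$ ($Z{\left(Y,J \right)} = 5 + 42 = 47$)
$j{\left(X \right)} = 30$ ($j{\left(X \right)} = \left(4 - -1\right) 6 = \left(4 + \left(-4 + 5\right)\right) 6 = \left(4 + 1\right) 6 = 5 \cdot 6 = 30$)
$v = \frac{14390}{881}$ ($v = \left(-43170\right) \left(- \frac{1}{2643}\right) = \frac{14390}{881} \approx 16.334$)
$\frac{v}{j{\left(157 \right)}} - \frac{46064}{Z{\left(-41,38 \right)} - 6490} = \frac{14390}{881 \cdot 30} - \frac{46064}{47 - 6490} = \frac{14390}{881} \cdot \frac{1}{30} - \frac{46064}{-6443} = \frac{1439}{2643} - - \frac{46064}{6443} = \frac{1439}{2643} + \frac{46064}{6443} = \frac{131018629}{17028849}$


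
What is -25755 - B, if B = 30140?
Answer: -55895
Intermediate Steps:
-25755 - B = -25755 - 1*30140 = -25755 - 30140 = -55895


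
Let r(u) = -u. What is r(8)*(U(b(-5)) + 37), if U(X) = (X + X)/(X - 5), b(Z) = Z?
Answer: -304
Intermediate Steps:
U(X) = 2*X/(-5 + X) (U(X) = (2*X)/(-5 + X) = 2*X/(-5 + X))
r(8)*(U(b(-5)) + 37) = (-1*8)*(2*(-5)/(-5 - 5) + 37) = -8*(2*(-5)/(-10) + 37) = -8*(2*(-5)*(-⅒) + 37) = -8*(1 + 37) = -8*38 = -304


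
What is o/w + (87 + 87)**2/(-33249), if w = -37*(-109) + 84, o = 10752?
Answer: 77615652/45628711 ≈ 1.7010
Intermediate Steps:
w = 4117 (w = 4033 + 84 = 4117)
o/w + (87 + 87)**2/(-33249) = 10752/4117 + (87 + 87)**2/(-33249) = 10752*(1/4117) + 174**2*(-1/33249) = 10752/4117 + 30276*(-1/33249) = 10752/4117 - 10092/11083 = 77615652/45628711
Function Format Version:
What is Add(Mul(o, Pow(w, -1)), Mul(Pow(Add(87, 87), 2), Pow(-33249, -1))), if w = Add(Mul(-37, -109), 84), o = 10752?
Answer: Rational(77615652, 45628711) ≈ 1.7010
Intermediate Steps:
w = 4117 (w = Add(4033, 84) = 4117)
Add(Mul(o, Pow(w, -1)), Mul(Pow(Add(87, 87), 2), Pow(-33249, -1))) = Add(Mul(10752, Pow(4117, -1)), Mul(Pow(Add(87, 87), 2), Pow(-33249, -1))) = Add(Mul(10752, Rational(1, 4117)), Mul(Pow(174, 2), Rational(-1, 33249))) = Add(Rational(10752, 4117), Mul(30276, Rational(-1, 33249))) = Add(Rational(10752, 4117), Rational(-10092, 11083)) = Rational(77615652, 45628711)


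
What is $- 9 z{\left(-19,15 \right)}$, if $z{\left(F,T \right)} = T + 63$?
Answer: $-702$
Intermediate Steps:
$z{\left(F,T \right)} = 63 + T$
$- 9 z{\left(-19,15 \right)} = - 9 \left(63 + 15\right) = \left(-9\right) 78 = -702$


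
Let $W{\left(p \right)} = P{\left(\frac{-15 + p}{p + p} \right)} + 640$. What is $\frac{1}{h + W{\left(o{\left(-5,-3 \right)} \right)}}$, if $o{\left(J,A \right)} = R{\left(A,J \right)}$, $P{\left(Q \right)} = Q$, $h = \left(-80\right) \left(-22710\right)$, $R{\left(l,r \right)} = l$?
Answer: $\frac{1}{1817443} \approx 5.5022 \cdot 10^{-7}$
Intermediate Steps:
$h = 1816800$
$o{\left(J,A \right)} = A$
$W{\left(p \right)} = 640 + \frac{-15 + p}{2 p}$ ($W{\left(p \right)} = \frac{-15 + p}{p + p} + 640 = \frac{-15 + p}{2 p} + 640 = 640 + \frac{-15 + p}{2 p}$)
$\frac{1}{h + W{\left(o{\left(-5,-3 \right)} \right)}} = \frac{1}{1816800 + \frac{3 \left(-5 + 427 \left(-3\right)\right)}{2 \left(-3\right)}} = \frac{1}{1816800 + \frac{3}{2} \left(- \frac{1}{3}\right) \left(-5 - 1281\right)} = \frac{1}{1816800 + \frac{3}{2} \left(- \frac{1}{3}\right) \left(-1286\right)} = \frac{1}{1816800 + 643} = \frac{1}{1817443}$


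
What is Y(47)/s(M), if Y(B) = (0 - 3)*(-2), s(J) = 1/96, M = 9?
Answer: 576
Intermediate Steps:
s(J) = 1/96
Y(B) = 6 (Y(B) = -3*(-2) = 6)
Y(47)/s(M) = 6/(1/96) = 6*96 = 576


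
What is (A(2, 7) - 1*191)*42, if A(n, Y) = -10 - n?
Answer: -8526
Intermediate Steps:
(A(2, 7) - 1*191)*42 = ((-10 - 1*2) - 1*191)*42 = ((-10 - 2) - 191)*42 = (-12 - 191)*42 = -203*42 = -8526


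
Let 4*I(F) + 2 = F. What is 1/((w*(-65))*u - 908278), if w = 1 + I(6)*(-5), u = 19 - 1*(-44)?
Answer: -1/891898 ≈ -1.1212e-6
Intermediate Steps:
I(F) = -1/2 + F/4
u = 63 (u = 19 + 44 = 63)
w = -4 (w = 1 + (-1/2 + (1/4)*6)*(-5) = 1 + (-1/2 + 3/2)*(-5) = 1 + 1*(-5) = 1 - 5 = -4)
1/((w*(-65))*u - 908278) = 1/(-4*(-65)*63 - 908278) = 1/(260*63 - 908278) = 1/(16380 - 908278) = 1/(-891898) = -1/891898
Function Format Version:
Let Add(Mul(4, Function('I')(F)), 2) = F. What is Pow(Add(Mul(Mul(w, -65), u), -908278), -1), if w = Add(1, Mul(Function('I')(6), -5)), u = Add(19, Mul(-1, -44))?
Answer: Rational(-1, 891898) ≈ -1.1212e-6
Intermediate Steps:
Function('I')(F) = Add(Rational(-1, 2), Mul(Rational(1, 4), F))
u = 63 (u = Add(19, 44) = 63)
w = -4 (w = Add(1, Mul(Add(Rational(-1, 2), Mul(Rational(1, 4), 6)), -5)) = Add(1, Mul(Add(Rational(-1, 2), Rational(3, 2)), -5)) = Add(1, Mul(1, -5)) = Add(1, -5) = -4)
Pow(Add(Mul(Mul(w, -65), u), -908278), -1) = Pow(Add(Mul(Mul(-4, -65), 63), -908278), -1) = Pow(Add(Mul(260, 63), -908278), -1) = Pow(Add(16380, -908278), -1) = Pow(-891898, -1) = Rational(-1, 891898)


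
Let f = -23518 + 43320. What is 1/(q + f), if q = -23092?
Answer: -1/3290 ≈ -0.00030395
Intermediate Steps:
f = 19802
1/(q + f) = 1/(-23092 + 19802) = 1/(-3290) = -1/3290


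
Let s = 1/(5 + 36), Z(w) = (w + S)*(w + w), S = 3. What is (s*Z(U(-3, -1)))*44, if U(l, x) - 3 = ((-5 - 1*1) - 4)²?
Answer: 960784/41 ≈ 23434.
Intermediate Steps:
U(l, x) = 103 (U(l, x) = 3 + ((-5 - 1*1) - 4)² = 3 + ((-5 - 1) - 4)² = 3 + (-6 - 4)² = 3 + (-10)² = 3 + 100 = 103)
Z(w) = 2*w*(3 + w) (Z(w) = (w + 3)*(w + w) = (3 + w)*(2*w) = 2*w*(3 + w))
s = 1/41 ≈ 0.024390
(s*Z(U(-3, -1)))*44 = ((2*103*(3 + 103))/41)*44 = ((2*103*106)/41)*44 = ((1/41)*21836)*44 = (21836/41)*44 = 960784/41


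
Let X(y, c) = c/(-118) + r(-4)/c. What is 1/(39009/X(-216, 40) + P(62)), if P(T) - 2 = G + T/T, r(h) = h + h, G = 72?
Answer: -53/3831910 ≈ -1.3831e-5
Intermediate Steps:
r(h) = 2*h
X(y, c) = -8/c - c/118 (X(y, c) = c/(-118) + (2*(-4))/c = c*(-1/118) - 8/c = -c/118 - 8/c = -8/c - c/118)
P(T) = 75 (P(T) = 2 + (72 + T/T) = 2 + (72 + 1) = 2 + 73 = 75)
1/(39009/X(-216, 40) + P(62)) = 1/(39009/(-8/40 - 1/118*40) + 75) = 1/(39009/(-8*1/40 - 20/59) + 75) = 1/(39009/(-⅕ - 20/59) + 75) = 1/(39009/(-159/295) + 75) = 1/(39009*(-295/159) + 75) = 1/(-3835885/53 + 75) = 1/(-3831910/53) = -53/3831910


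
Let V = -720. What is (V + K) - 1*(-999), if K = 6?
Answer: 285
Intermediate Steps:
(V + K) - 1*(-999) = (-720 + 6) - 1*(-999) = -714 + 999 = 285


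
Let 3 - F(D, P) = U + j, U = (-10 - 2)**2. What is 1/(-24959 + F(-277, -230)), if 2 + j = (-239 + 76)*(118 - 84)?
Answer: -1/19556 ≈ -5.1135e-5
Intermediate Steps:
j = -5544 (j = -2 + (-239 + 76)*(118 - 84) = -2 - 163*34 = -2 - 5542 = -5544)
U = 144 (U = (-12)**2 = 144)
F(D, P) = 5403 (F(D, P) = 3 - (144 - 5544) = 3 - 1*(-5400) = 3 + 5400 = 5403)
1/(-24959 + F(-277, -230)) = 1/(-24959 + 5403) = 1/(-19556) = -1/19556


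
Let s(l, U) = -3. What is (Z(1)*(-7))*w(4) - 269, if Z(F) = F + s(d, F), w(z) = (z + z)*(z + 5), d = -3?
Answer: 739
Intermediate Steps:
w(z) = 2*z*(5 + z) (w(z) = (2*z)*(5 + z) = 2*z*(5 + z))
Z(F) = -3 + F (Z(F) = F - 3 = -3 + F)
(Z(1)*(-7))*w(4) - 269 = ((-3 + 1)*(-7))*(2*4*(5 + 4)) - 269 = (-2*(-7))*(2*4*9) - 269 = 14*72 - 269 = 1008 - 269 = 739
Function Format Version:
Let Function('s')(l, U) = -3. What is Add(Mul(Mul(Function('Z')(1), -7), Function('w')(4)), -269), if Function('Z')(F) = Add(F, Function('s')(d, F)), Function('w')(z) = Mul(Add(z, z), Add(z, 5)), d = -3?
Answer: 739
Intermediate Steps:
Function('w')(z) = Mul(2, z, Add(5, z)) (Function('w')(z) = Mul(Mul(2, z), Add(5, z)) = Mul(2, z, Add(5, z)))
Function('Z')(F) = Add(-3, F) (Function('Z')(F) = Add(F, -3) = Add(-3, F))
Add(Mul(Mul(Function('Z')(1), -7), Function('w')(4)), -269) = Add(Mul(Mul(Add(-3, 1), -7), Mul(2, 4, Add(5, 4))), -269) = Add(Mul(Mul(-2, -7), Mul(2, 4, 9)), -269) = Add(Mul(14, 72), -269) = Add(1008, -269) = 739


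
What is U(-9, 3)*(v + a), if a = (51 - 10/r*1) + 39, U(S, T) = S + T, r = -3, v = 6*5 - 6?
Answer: -704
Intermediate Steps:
v = 24 (v = 30 - 6 = 24)
a = 280/3 (a = (51 - 10/(-3)*1) + 39 = (51 - 10*(-1/3)*1) + 39 = (51 + (10/3)*1) + 39 = (51 + 10/3) + 39 = 163/3 + 39 = 280/3 ≈ 93.333)
U(-9, 3)*(v + a) = (-9 + 3)*(24 + 280/3) = -6*352/3 = -704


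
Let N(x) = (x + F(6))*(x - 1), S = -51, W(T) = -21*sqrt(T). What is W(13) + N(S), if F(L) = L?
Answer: 2340 - 21*sqrt(13) ≈ 2264.3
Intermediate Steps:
N(x) = (-1 + x)*(6 + x) (N(x) = (x + 6)*(x - 1) = (6 + x)*(-1 + x) = (-1 + x)*(6 + x))
W(13) + N(S) = -21*sqrt(13) + (-6 + (-51)**2 + 5*(-51)) = -21*sqrt(13) + (-6 + 2601 - 255) = -21*sqrt(13) + 2340 = 2340 - 21*sqrt(13)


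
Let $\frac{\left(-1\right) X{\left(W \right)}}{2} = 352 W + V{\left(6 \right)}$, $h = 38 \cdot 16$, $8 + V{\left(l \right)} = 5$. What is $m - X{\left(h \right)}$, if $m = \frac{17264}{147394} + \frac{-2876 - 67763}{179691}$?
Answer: $\frac{436016227649587}{1018668279} \approx 4.2803 \cdot 10^{5}$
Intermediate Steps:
$V{\left(l \right)} = -3$ ($V{\left(l \right)} = -8 + 5 = -3$)
$h = 608$
$X{\left(W \right)} = 6 - 704 W$ ($X{\left(W \right)} = - 2 \left(352 W - 3\right) = - 2 \left(-3 + 352 W\right) = 6 - 704 W$)
$m = - \frac{281137667}{1018668279}$ ($m = 17264 \cdot \frac{1}{147394} - \frac{70639}{179691} = \frac{664}{5669} - \frac{70639}{179691} = - \frac{281137667}{1018668279} \approx -0.27599$)
$m - X{\left(h \right)} = - \frac{281137667}{1018668279} - \left(6 - 428032\right) = - \frac{281137667}{1018668279} - -428026 = - \frac{281137667}{1018668279} + 428026 = \frac{436016227649587}{1018668279}$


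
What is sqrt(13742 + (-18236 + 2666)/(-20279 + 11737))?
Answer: sqrt(250707131957)/4271 ≈ 117.23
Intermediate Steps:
sqrt(13742 + (-18236 + 2666)/(-20279 + 11737)) = sqrt(13742 - 15570/(-8542)) = sqrt(13742 - 15570*(-1/8542)) = sqrt(13742 + 7785/4271) = sqrt(58699867/4271) = sqrt(250707131957)/4271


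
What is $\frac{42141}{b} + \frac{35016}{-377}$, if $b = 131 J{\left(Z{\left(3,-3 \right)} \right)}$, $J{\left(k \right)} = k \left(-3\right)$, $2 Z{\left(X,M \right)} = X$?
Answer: $- \frac{24352726}{148161} \approx -164.37$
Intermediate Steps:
$Z{\left(X,M \right)} = \frac{X}{2}$
$J{\left(k \right)} = - 3 k$
$b = - \frac{1179}{2}$ ($b = 131 \left(- 3 \cdot \frac{1}{2} \cdot 3\right) = 131 \left(\left(-3\right) \frac{3}{2}\right) = 131 \left(- \frac{9}{2}\right) = - \frac{1179}{2} \approx -589.5$)
$\frac{42141}{b} + \frac{35016}{-377} = \frac{42141}{- \frac{1179}{2}} + \frac{35016}{-377} = 42141 \left(- \frac{2}{1179}\right) + 35016 \left(- \frac{1}{377}\right) = - \frac{28094}{393} - \frac{35016}{377} = - \frac{24352726}{148161}$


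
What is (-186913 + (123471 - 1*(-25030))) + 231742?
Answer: 193330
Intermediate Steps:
(-186913 + (123471 - 1*(-25030))) + 231742 = (-186913 + (123471 + 25030)) + 231742 = (-186913 + 148501) + 231742 = -38412 + 231742 = 193330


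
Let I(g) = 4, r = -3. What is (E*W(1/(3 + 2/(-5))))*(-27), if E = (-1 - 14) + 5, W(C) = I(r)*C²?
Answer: 27000/169 ≈ 159.76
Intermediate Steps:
W(C) = 4*C²
E = -10 (E = -15 + 5 = -10)
(E*W(1/(3 + 2/(-5))))*(-27) = -40*(1/(3 + 2/(-5)))²*(-27) = -40*(1/(3 + 2*(-⅕)))²*(-27) = -40*(1/(3 - ⅖))²*(-27) = -40*(1/(13/5))²*(-27) = -40*(5/13)²*(-27) = -40*25/169*(-27) = -10*100/169*(-27) = -1000/169*(-27) = 27000/169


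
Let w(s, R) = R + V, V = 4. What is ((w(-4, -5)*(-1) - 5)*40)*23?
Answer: -3680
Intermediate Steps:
w(s, R) = 4 + R (w(s, R) = R + 4 = 4 + R)
((w(-4, -5)*(-1) - 5)*40)*23 = (((4 - 5)*(-1) - 5)*40)*23 = ((-1*(-1) - 5)*40)*23 = ((1 - 5)*40)*23 = -4*40*23 = -160*23 = -3680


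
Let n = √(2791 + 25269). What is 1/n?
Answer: √7015/14030 ≈ 0.0059697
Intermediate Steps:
n = 2*√7015 (n = √28060 = 2*√7015 ≈ 167.51)
1/n = 1/(2*√7015) = √7015/14030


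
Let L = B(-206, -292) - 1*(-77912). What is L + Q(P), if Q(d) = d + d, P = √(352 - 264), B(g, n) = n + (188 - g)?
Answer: 78014 + 4*√22 ≈ 78033.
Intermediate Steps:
B(g, n) = 188 + n - g
P = 2*√22 (P = √88 = 2*√22 ≈ 9.3808)
Q(d) = 2*d
L = 78014 (L = (188 - 292 - 1*(-206)) - 1*(-77912) = (188 - 292 + 206) + 77912 = 102 + 77912 = 78014)
L + Q(P) = 78014 + 2*(2*√22) = 78014 + 4*√22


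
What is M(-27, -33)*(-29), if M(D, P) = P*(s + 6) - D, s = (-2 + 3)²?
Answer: 5916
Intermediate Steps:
s = 1 (s = 1² = 1)
M(D, P) = -D + 7*P (M(D, P) = P*(1 + 6) - D = P*7 - D = 7*P - D = -D + 7*P)
M(-27, -33)*(-29) = (-1*(-27) + 7*(-33))*(-29) = (27 - 231)*(-29) = -204*(-29) = 5916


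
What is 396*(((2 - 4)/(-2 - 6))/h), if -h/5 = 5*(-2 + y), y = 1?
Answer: 99/25 ≈ 3.9600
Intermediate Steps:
h = 25 (h = -25*(-2 + 1) = -25*(-1) = -5*(-5) = 25)
396*(((2 - 4)/(-2 - 6))/h) = 396*(((2 - 4)/(-2 - 6))/25) = 396*(-2/(-8)*(1/25)) = 396*(-2*(-1/8)*(1/25)) = 396*((1/4)*(1/25)) = 396*(1/100) = 99/25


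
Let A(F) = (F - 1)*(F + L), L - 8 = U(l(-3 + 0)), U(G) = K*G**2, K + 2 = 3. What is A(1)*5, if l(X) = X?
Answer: 0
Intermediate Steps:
K = 1 (K = -2 + 3 = 1)
U(G) = G**2 (U(G) = 1*G**2 = G**2)
L = 17 (L = 8 + (-3 + 0)**2 = 8 + (-3)**2 = 8 + 9 = 17)
A(F) = (-1 + F)*(17 + F) (A(F) = (F - 1)*(F + 17) = (-1 + F)*(17 + F))
A(1)*5 = (-17 + 1**2 + 16*1)*5 = (-17 + 1 + 16)*5 = 0*5 = 0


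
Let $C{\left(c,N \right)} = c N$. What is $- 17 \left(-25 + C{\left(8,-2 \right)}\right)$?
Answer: $697$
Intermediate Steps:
$C{\left(c,N \right)} = N c$
$- 17 \left(-25 + C{\left(8,-2 \right)}\right) = - 17 \left(-25 - 16\right) = \left(-17\right) \left(-41\right) = 697$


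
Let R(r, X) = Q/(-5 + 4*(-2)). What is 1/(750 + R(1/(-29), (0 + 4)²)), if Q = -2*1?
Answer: 13/9752 ≈ 0.0013331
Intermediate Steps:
Q = -2
R(r, X) = 2/13 (R(r, X) = -2/(-5 + 4*(-2)) = -2/(-5 - 8) = -2/(-13) = -2*(-1/13) = 2/13)
1/(750 + R(1/(-29), (0 + 4)²)) = 1/(750 + 2/13) = 1/(9752/13) = 13/9752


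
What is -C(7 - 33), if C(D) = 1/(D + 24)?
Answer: ½ ≈ 0.50000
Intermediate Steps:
C(D) = 1/(24 + D)
-C(7 - 33) = -1/(24 + (7 - 33)) = -1/(24 - 26) = -1/(-2) = -1*(-½) = ½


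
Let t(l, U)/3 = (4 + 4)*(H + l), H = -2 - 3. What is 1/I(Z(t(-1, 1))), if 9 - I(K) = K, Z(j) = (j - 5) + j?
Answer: 1/302 ≈ 0.0033113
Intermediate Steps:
H = -5
t(l, U) = -120 + 24*l (t(l, U) = 3*((4 + 4)*(-5 + l)) = 3*(8*(-5 + l)) = 3*(-40 + 8*l) = -120 + 24*l)
Z(j) = -5 + 2*j (Z(j) = (-5 + j) + j = -5 + 2*j)
I(K) = 9 - K
1/I(Z(t(-1, 1))) = 1/(9 - (-5 + 2*(-120 + 24*(-1)))) = 1/(9 - (-5 + 2*(-120 - 24))) = 1/(9 - (-5 + 2*(-144))) = 1/(9 - (-5 - 288)) = 1/(9 - 1*(-293)) = 1/(9 + 293) = 1/302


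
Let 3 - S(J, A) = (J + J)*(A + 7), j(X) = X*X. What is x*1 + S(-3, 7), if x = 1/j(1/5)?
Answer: 112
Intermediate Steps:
j(X) = X**2
S(J, A) = 3 - 2*J*(7 + A) (S(J, A) = 3 - (J + J)*(A + 7) = 3 - 2*J*(7 + A))
x = 25 (x = 1/((1/5)**2) = 1/(1/25) = 25)
x*1 + S(-3, 7) = 25*1 + (3 - 14*(-3) - 2*7*(-3)) = 25 + (3 + 42 + 42) = 25 + 87 = 112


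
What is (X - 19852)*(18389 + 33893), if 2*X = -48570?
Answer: -2307570634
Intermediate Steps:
X = -24285 (X = (1/2)*(-48570) = -24285)
(X - 19852)*(18389 + 33893) = (-24285 - 19852)*(18389 + 33893) = -44137*52282 = -2307570634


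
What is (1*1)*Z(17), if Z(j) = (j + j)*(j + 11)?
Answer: 952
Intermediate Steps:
Z(j) = 2*j*(11 + j) (Z(j) = (2*j)*(11 + j) = 2*j*(11 + j))
(1*1)*Z(17) = (1*1)*(2*17*(11 + 17)) = 1*(2*17*28) = 1*952 = 952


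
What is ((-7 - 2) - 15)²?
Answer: 576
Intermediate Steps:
((-7 - 2) - 15)² = (-9 - 15)² = (-24)² = 576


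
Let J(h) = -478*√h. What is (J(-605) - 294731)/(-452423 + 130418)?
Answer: 294731/322005 + 5258*I*√5/322005 ≈ 0.9153 + 0.036513*I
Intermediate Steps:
(J(-605) - 294731)/(-452423 + 130418) = (-5258*I*√5 - 294731)/(-452423 + 130418) = (-5258*I*√5 - 294731)/(-322005) = (-5258*I*√5 - 294731)*(-1/322005) = (-294731 - 5258*I*√5)*(-1/322005) = 294731/322005 + 5258*I*√5/322005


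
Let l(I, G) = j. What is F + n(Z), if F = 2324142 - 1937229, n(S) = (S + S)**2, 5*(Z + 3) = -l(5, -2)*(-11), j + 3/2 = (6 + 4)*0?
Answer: 9676794/25 ≈ 3.8707e+5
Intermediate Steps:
j = -3/2 (j = -3/2 + (6 + 4)*0 = -3/2 + 10*0 = -3/2 + 0 = -3/2 ≈ -1.5000)
l(I, G) = -3/2
Z = -63/10 (Z = -3 + (-1*(-3/2)*(-11))/5 = -3 + ((3/2)*(-11))/5 = -3 + (1/5)*(-33/2) = -3 - 33/10 = -63/10 ≈ -6.3000)
n(S) = 4*S**2 (n(S) = (2*S)**2 = 4*S**2)
F = 386913
F + n(Z) = 386913 + 4*(-63/10)**2 = 386913 + 4*(3969/100) = 386913 + 3969/25 = 9676794/25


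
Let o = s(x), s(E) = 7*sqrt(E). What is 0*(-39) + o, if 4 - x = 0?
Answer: 14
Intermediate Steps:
x = 4 (x = 4 - 1*0 = 4 + 0 = 4)
o = 14 (o = 7*sqrt(4) = 7*2 = 14)
0*(-39) + o = 0*(-39) + 14 = 0 + 14 = 14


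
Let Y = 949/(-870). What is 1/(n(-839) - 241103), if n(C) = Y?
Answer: -870/209760559 ≈ -4.1476e-6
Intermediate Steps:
Y = -949/870 (Y = 949*(-1/870) = -949/870 ≈ -1.0908)
n(C) = -949/870
1/(n(-839) - 241103) = 1/(-949/870 - 241103) = 1/(-209760559/870) = -870/209760559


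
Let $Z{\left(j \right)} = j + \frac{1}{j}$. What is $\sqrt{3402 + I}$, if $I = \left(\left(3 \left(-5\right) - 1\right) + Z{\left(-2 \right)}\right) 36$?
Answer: $12 \sqrt{19} \approx 52.307$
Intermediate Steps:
$I = -666$ ($I = \left(\left(3 \left(-5\right) - 1\right) - \left(2 - \frac{1}{-2}\right)\right) 36 = \left(\left(-15 - 1\right) - \frac{5}{2}\right) 36 = \left(-16 - \frac{5}{2}\right) 36 = \left(- \frac{37}{2}\right) 36 = -666$)
$\sqrt{3402 + I} = \sqrt{3402 - 666} = \sqrt{2736} = 12 \sqrt{19}$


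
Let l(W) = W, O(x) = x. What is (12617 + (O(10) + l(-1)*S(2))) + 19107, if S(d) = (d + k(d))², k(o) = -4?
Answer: 31730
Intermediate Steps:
S(d) = (-4 + d)² (S(d) = (d - 4)² = (-4 + d)²)
(12617 + (O(10) + l(-1)*S(2))) + 19107 = (12617 + (10 - (-4 + 2)²)) + 19107 = (12617 + (10 - 1*(-2)²)) + 19107 = (12617 + (10 - 1*4)) + 19107 = (12617 + (10 - 4)) + 19107 = (12617 + 6) + 19107 = 12623 + 19107 = 31730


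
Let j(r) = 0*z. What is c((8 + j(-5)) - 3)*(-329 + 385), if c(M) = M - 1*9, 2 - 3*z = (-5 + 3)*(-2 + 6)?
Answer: -224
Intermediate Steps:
z = 10/3 (z = ⅔ - (-5 + 3)*(-2 + 6)/3 = ⅔ - (-2)*4/3 = ⅔ - ⅓*(-8) = ⅔ + 8/3 = 10/3 ≈ 3.3333)
j(r) = 0 (j(r) = 0*(10/3) = 0)
c(M) = -9 + M (c(M) = M - 9 = -9 + M)
c((8 + j(-5)) - 3)*(-329 + 385) = (-9 + ((8 + 0) - 3))*(-329 + 385) = (-9 + (8 - 3))*56 = (-9 + 5)*56 = -4*56 = -224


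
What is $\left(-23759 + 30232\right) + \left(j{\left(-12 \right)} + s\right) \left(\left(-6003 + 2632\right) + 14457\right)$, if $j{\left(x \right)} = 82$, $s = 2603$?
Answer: $29772383$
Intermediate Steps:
$\left(-23759 + 30232\right) + \left(j{\left(-12 \right)} + s\right) \left(\left(-6003 + 2632\right) + 14457\right) = \left(-23759 + 30232\right) + \left(82 + 2603\right) \left(\left(-6003 + 2632\right) + 14457\right) = 6473 + 2685 \left(-3371 + 14457\right) = 6473 + 2685 \cdot 11086 = 6473 + 29765910 = 29772383$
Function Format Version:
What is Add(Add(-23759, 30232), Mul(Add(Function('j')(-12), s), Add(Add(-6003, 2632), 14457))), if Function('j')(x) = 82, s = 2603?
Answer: 29772383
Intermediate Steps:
Add(Add(-23759, 30232), Mul(Add(Function('j')(-12), s), Add(Add(-6003, 2632), 14457))) = Add(Add(-23759, 30232), Mul(Add(82, 2603), Add(Add(-6003, 2632), 14457))) = Add(6473, Mul(2685, Add(-3371, 14457))) = Add(6473, Mul(2685, 11086)) = Add(6473, 29765910) = 29772383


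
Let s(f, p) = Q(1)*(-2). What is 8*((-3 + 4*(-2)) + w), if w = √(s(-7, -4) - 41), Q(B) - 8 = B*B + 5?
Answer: -88 + 8*I*√69 ≈ -88.0 + 66.453*I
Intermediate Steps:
Q(B) = 13 + B² (Q(B) = 8 + (B*B + 5) = 8 + (B² + 5) = 8 + (5 + B²) = 13 + B²)
s(f, p) = -28 (s(f, p) = (13 + 1²)*(-2) = (13 + 1)*(-2) = 14*(-2) = -28)
w = I*√69 (w = √(-28 - 41) = √(-69) = I*√69 ≈ 8.3066*I)
8*((-3 + 4*(-2)) + w) = 8*((-3 + 4*(-2)) + I*√69) = 8*((-3 - 8) + I*√69) = 8*(-11 + I*√69) = -88 + 8*I*√69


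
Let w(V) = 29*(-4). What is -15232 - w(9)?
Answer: -15116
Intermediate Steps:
w(V) = -116
-15232 - w(9) = -15232 - 1*(-116) = -15232 + 116 = -15116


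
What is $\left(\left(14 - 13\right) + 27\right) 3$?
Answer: $84$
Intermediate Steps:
$\left(\left(14 - 13\right) + 27\right) 3 = \left(1 + 27\right) 3 = 28 \cdot 3 = 84$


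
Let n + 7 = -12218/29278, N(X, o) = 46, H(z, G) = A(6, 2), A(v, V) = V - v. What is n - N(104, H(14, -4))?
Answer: -781976/14639 ≈ -53.417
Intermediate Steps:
H(z, G) = -4 (H(z, G) = 2 - 1*6 = 2 - 6 = -4)
n = -108582/14639 (n = -7 - 12218/29278 = -7 - 12218*1/29278 = -7 - 6109/14639 = -108582/14639 ≈ -7.4173)
n - N(104, H(14, -4)) = -108582/14639 - 1*46 = -108582/14639 - 46 = -781976/14639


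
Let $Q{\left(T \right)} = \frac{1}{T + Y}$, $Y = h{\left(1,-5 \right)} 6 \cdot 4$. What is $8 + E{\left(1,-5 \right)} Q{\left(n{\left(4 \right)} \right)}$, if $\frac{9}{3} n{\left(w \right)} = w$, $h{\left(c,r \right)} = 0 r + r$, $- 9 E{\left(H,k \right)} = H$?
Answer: $\frac{8545}{1068} \approx 8.0009$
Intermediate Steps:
$E{\left(H,k \right)} = - \frac{H}{9}$
$h{\left(c,r \right)} = r$ ($h{\left(c,r \right)} = 0 + r = r$)
$n{\left(w \right)} = \frac{w}{3}$
$Y = -120$ ($Y = \left(-5\right) 6 \cdot 4 = \left(-30\right) 4 = -120$)
$Q{\left(T \right)} = \frac{1}{-120 + T}$ ($Q{\left(T \right)} = \frac{1}{T - 120} = \frac{1}{-120 + T}$)
$8 + E{\left(1,-5 \right)} Q{\left(n{\left(4 \right)} \right)} = 8 + \frac{\left(- \frac{1}{9}\right) 1}{-120 + \frac{1}{3} \cdot 4} = 8 - \frac{1}{9 \left(-120 + \frac{4}{3}\right)} = 8 - \frac{1}{9 \left(- \frac{356}{3}\right)} = 8 - - \frac{1}{1068} = 8 + \frac{1}{1068} = \frac{8545}{1068}$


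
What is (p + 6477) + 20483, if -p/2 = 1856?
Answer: 23248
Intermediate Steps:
p = -3712 (p = -2*1856 = -3712)
(p + 6477) + 20483 = (-3712 + 6477) + 20483 = 2765 + 20483 = 23248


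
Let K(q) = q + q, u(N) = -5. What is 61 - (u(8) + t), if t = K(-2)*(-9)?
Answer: 30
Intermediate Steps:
K(q) = 2*q
t = 36 (t = (2*(-2))*(-9) = -4*(-9) = 36)
61 - (u(8) + t) = 61 - (-5 + 36) = 61 - 1*31 = 61 - 31 = 30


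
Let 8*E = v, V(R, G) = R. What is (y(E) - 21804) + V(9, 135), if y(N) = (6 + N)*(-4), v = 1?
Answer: -43639/2 ≈ -21820.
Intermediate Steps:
E = ⅛ (E = (⅛)*1 = ⅛ ≈ 0.12500)
y(N) = -24 - 4*N
(y(E) - 21804) + V(9, 135) = ((-24 - 4*⅛) - 21804) + 9 = ((-24 - ½) - 21804) + 9 = (-49/2 - 21804) + 9 = -43657/2 + 9 = -43639/2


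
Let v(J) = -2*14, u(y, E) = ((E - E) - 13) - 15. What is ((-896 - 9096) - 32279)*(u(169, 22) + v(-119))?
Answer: 2367176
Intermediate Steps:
u(y, E) = -28 (u(y, E) = (0 - 13) - 15 = -13 - 15 = -28)
v(J) = -28
((-896 - 9096) - 32279)*(u(169, 22) + v(-119)) = ((-896 - 9096) - 32279)*(-28 - 28) = (-9992 - 32279)*(-56) = -42271*(-56) = 2367176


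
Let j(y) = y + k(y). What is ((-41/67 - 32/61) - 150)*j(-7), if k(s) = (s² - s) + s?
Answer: -25943190/4087 ≈ -6347.7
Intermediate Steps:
k(s) = s²
j(y) = y + y²
((-41/67 - 32/61) - 150)*j(-7) = ((-41/67 - 32/61) - 150)*(-7*(1 - 7)) = ((-41*1/67 - 32*1/61) - 150)*(-7*(-6)) = ((-41/67 - 32/61) - 150)*42 = (-4645/4087 - 150)*42 = -617695/4087*42 = -25943190/4087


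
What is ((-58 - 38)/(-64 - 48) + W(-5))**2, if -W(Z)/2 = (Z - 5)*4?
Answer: 320356/49 ≈ 6537.9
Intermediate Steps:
W(Z) = 40 - 8*Z (W(Z) = -2*(Z - 5)*4 = -2*(-5 + Z)*4 = -2*(-20 + 4*Z) = 40 - 8*Z)
((-58 - 38)/(-64 - 48) + W(-5))**2 = ((-58 - 38)/(-64 - 48) + (40 - 8*(-5)))**2 = (-96/(-112) + (40 + 40))**2 = (-96*(-1/112) + 80)**2 = (6/7 + 80)**2 = (566/7)**2 = 320356/49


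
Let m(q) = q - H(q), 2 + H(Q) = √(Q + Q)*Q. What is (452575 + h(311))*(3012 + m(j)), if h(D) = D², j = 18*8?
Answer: 1734676768 - 949183488*√2 ≈ 3.9233e+8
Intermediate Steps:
j = 144
H(Q) = -2 + √2*Q^(3/2) (H(Q) = -2 + √(Q + Q)*Q = -2 + √(2*Q)*Q = -2 + (√2*√Q)*Q = -2 + √2*Q^(3/2))
m(q) = 2 + q - √2*q^(3/2) (m(q) = q - (-2 + √2*q^(3/2)) = q + (2 - √2*q^(3/2)) = 2 + q - √2*q^(3/2))
(452575 + h(311))*(3012 + m(j)) = (452575 + 311²)*(3012 + (2 + 144 - √2*144^(3/2))) = (452575 + 96721)*(3012 + (2 + 144 - 1*√2*1728)) = 549296*(3012 + (2 + 144 - 1728*√2)) = 549296*(3012 + (146 - 1728*√2)) = 549296*(3158 - 1728*√2) = 1734676768 - 949183488*√2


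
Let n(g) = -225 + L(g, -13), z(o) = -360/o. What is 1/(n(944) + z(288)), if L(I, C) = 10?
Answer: -4/865 ≈ -0.0046243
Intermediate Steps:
n(g) = -215 (n(g) = -225 + 10 = -215)
1/(n(944) + z(288)) = 1/(-215 - 360/288) = 1/(-215 - 360*1/288) = 1/(-215 - 5/4) = 1/(-865/4) = -4/865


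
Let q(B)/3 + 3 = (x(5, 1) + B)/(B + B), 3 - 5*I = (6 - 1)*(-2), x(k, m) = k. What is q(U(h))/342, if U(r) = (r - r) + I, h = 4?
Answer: -10/741 ≈ -0.013495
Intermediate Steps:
I = 13/5 (I = 3/5 - (6 - 1)*(-2)/5 = 3/5 - (-2) = 3/5 - 1/5*(-10) = 3/5 + 2 = 13/5 ≈ 2.6000)
U(r) = 13/5 (U(r) = (r - r) + 13/5 = 0 + 13/5 = 13/5)
q(B) = -9 + 3*(5 + B)/(2*B) (q(B) = -9 + 3*((5 + B)/(B + B)) = -9 + 3*((5 + B)/((2*B))) = -9 + 3*((5 + B)*(1/(2*B))) = -9 + 3*((5 + B)/(2*B)) = -9 + 3*(5 + B)/(2*B))
q(U(h))/342 = (15*(1 - 1*13/5)/(2*(13/5)))/342 = ((15/2)*(5/13)*(1 - 13/5))*(1/342) = ((15/2)*(5/13)*(-8/5))*(1/342) = -60/13*1/342 = -10/741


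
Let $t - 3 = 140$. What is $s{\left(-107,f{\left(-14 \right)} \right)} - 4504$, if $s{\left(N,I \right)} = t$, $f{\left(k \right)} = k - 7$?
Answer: $-4361$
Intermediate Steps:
$t = 143$ ($t = 3 + 140 = 143$)
$f{\left(k \right)} = -7 + k$
$s{\left(N,I \right)} = 143$
$s{\left(-107,f{\left(-14 \right)} \right)} - 4504 = 143 - 4504 = -4361$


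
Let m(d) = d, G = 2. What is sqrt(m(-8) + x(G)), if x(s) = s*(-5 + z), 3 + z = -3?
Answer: I*sqrt(30) ≈ 5.4772*I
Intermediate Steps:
z = -6 (z = -3 - 3 = -6)
x(s) = -11*s (x(s) = s*(-5 - 6) = s*(-11) = -11*s)
sqrt(m(-8) + x(G)) = sqrt(-8 - 11*2) = sqrt(-8 - 22) = sqrt(-30) = I*sqrt(30)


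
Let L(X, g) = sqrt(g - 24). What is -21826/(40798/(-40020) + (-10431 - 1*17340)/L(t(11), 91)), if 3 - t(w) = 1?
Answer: -596904592304580/308799917019257633 + 242694450951384600*sqrt(67)/308799917019257633 ≈ 6.4312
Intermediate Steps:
t(w) = 2 (t(w) = 3 - 1*1 = 3 - 1 = 2)
L(X, g) = sqrt(-24 + g)
-21826/(40798/(-40020) + (-10431 - 1*17340)/L(t(11), 91)) = -21826/(40798/(-40020) + (-10431 - 1*17340)/(sqrt(-24 + 91))) = -21826/(40798*(-1/40020) + (-10431 - 17340)/(sqrt(67))) = -21826/(-20399/20010 - 27771*sqrt(67)/67)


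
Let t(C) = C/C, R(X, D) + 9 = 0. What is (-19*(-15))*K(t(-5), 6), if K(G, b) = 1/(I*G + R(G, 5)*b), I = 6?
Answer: -95/16 ≈ -5.9375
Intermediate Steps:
R(X, D) = -9 (R(X, D) = -9 + 0 = -9)
t(C) = 1
K(G, b) = 1/(-9*b + 6*G) (K(G, b) = 1/(6*G - 9*b) = 1/(-9*b + 6*G))
(-19*(-15))*K(t(-5), 6) = (-19*(-15))*(1/(3*(-3*6 + 2*1))) = 285*(1/(3*(-18 + 2))) = 285*((⅓)/(-16)) = 285*((⅓)*(-1/16)) = 285*(-1/48) = -95/16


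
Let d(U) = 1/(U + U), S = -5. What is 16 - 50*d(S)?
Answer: 21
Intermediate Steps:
d(U) = 1/(2*U)
16 - 50*d(S) = 16 - 25/(-5) = 16 - 25*(-1)/5 = 16 - 50*(-⅒) = 16 + 5 = 21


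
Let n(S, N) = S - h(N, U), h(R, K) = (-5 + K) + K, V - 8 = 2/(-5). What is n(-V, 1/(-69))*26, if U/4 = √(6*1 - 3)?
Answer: -338/5 - 208*√3 ≈ -427.87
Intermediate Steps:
V = 38/5 (V = 8 + 2/(-5) = 8 + 2*(-⅕) = 8 - ⅖ = 38/5 ≈ 7.6000)
U = 4*√3 (U = 4*√(6*1 - 3) = 4*√(6 - 3) = 4*√3 ≈ 6.9282)
h(R, K) = -5 + 2*K
n(S, N) = 5 + S - 8*√3 (n(S, N) = S - (-5 + 2*(4*√3)) = S - (-5 + 8*√3) = S + (5 - 8*√3) = 5 + S - 8*√3)
n(-V, 1/(-69))*26 = (5 - 1*38/5 - 8*√3)*26 = (5 - 38/5 - 8*√3)*26 = (-13/5 - 8*√3)*26 = -338/5 - 208*√3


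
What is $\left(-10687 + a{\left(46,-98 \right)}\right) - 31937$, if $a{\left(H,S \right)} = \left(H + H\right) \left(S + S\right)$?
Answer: $-60656$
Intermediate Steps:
$a{\left(H,S \right)} = 4 H S$ ($a{\left(H,S \right)} = 2 H 2 S = 4 H S$)
$\left(-10687 + a{\left(46,-98 \right)}\right) - 31937 = \left(-10687 + 4 \cdot 46 \left(-98\right)\right) - 31937 = \left(-10687 - 18032\right) - 31937 = -28719 - 31937 = -60656$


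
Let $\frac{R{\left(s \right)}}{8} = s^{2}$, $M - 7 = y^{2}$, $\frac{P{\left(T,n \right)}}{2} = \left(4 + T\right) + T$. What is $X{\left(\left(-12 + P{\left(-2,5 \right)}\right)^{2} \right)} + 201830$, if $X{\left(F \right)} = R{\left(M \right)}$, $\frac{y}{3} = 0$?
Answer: $202222$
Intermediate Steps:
$y = 0$ ($y = 3 \cdot 0 = 0$)
$P{\left(T,n \right)} = 8 + 4 T$ ($P{\left(T,n \right)} = 2 \left(\left(4 + T\right) + T\right) = 2 \left(4 + 2 T\right) = 8 + 4 T$)
$M = 7$ ($M = 7 + 0^{2} = 7 + 0 = 7$)
$R{\left(s \right)} = 8 s^{2}$
$X{\left(F \right)} = 392$ ($X{\left(F \right)} = 8 \cdot 7^{2} = 8 \cdot 49 = 392$)
$X{\left(\left(-12 + P{\left(-2,5 \right)}\right)^{2} \right)} + 201830 = 392 + 201830 = 202222$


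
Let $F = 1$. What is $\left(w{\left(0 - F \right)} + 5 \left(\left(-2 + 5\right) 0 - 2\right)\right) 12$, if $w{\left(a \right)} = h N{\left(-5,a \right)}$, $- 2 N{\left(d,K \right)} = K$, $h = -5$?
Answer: $-150$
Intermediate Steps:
$N{\left(d,K \right)} = - \frac{K}{2}$
$w{\left(a \right)} = \frac{5 a}{2}$ ($w{\left(a \right)} = - 5 \left(- \frac{a}{2}\right) = \frac{5 a}{2}$)
$\left(w{\left(0 - F \right)} + 5 \left(\left(-2 + 5\right) 0 - 2\right)\right) 12 = \left(\frac{5 \left(0 - 1\right)}{2} + 5 \left(\left(-2 + 5\right) 0 - 2\right)\right) 12 = \left(\frac{5 \left(0 - 1\right)}{2} + 5 \left(3 \cdot 0 - 2\right)\right) 12 = \left(\frac{5}{2} \left(-1\right) + 5 \left(0 - 2\right)\right) 12 = \left(- \frac{5}{2} + 5 \left(-2\right)\right) 12 = \left(- \frac{5}{2} - 10\right) 12 = \left(- \frac{25}{2}\right) 12 = -150$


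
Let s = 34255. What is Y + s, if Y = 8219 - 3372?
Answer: 39102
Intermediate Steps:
Y = 4847
Y + s = 4847 + 34255 = 39102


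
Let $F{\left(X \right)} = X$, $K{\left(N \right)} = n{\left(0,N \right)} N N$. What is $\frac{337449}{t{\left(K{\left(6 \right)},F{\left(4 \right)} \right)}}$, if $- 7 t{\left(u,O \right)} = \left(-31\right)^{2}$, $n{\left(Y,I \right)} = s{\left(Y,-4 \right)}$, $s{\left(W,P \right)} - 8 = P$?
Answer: $- \frac{2362143}{961} \approx -2458.0$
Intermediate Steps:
$s{\left(W,P \right)} = 8 + P$
$n{\left(Y,I \right)} = 4$ ($n{\left(Y,I \right)} = 8 - 4 = 4$)
$K{\left(N \right)} = 4 N^{2}$ ($K{\left(N \right)} = 4 N N = 4 N^{2}$)
$t{\left(u,O \right)} = - \frac{961}{7}$ ($t{\left(u,O \right)} = - \frac{\left(-31\right)^{2}}{7} = \left(- \frac{1}{7}\right) 961 = - \frac{961}{7}$)
$\frac{337449}{t{\left(K{\left(6 \right)},F{\left(4 \right)} \right)}} = \frac{337449}{- \frac{961}{7}} = 337449 \left(- \frac{7}{961}\right) = - \frac{2362143}{961}$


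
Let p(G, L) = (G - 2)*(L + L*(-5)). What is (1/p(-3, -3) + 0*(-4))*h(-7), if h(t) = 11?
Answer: -11/60 ≈ -0.18333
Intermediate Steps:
p(G, L) = -4*L*(-2 + G) (p(G, L) = (-2 + G)*(L - 5*L) = (-2 + G)*(-4*L) = -4*L*(-2 + G))
(1/p(-3, -3) + 0*(-4))*h(-7) = (1/(4*(-3)*(2 - 1*(-3))) + 0*(-4))*11 = (1/(4*(-3)*(2 + 3)) + 0)*11 = (1/(4*(-3)*5) + 0)*11 = (1/(-60) + 0)*11 = (-1/60 + 0)*11 = -1/60*11 = -11/60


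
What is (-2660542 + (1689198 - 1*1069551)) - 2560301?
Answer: -4601196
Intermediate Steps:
(-2660542 + (1689198 - 1*1069551)) - 2560301 = (-2660542 + (1689198 - 1069551)) - 2560301 = (-2660542 + 619647) - 2560301 = -2040895 - 2560301 = -4601196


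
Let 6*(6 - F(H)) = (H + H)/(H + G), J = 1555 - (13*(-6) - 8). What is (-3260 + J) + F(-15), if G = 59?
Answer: -70967/44 ≈ -1612.9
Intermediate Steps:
J = 1641 (J = 1555 - (-78 - 8) = 1555 - 1*(-86) = 1555 + 86 = 1641)
F(H) = 6 - H/(3*(59 + H)) (F(H) = 6 - (H + H)/(6*(H + 59)) = 6 - 2*H/(6*(59 + H)) = 6 - H/(3*(59 + H)))
(-3260 + J) + F(-15) = (-3260 + 1641) + (1062 + 17*(-15))/(3*(59 - 15)) = -1619 + (⅓)*(1062 - 255)/44 = -1619 + (⅓)*(1/44)*807 = -1619 + 269/44 = -70967/44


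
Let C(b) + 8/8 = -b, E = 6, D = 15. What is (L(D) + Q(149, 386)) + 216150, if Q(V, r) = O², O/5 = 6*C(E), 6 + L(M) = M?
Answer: 260259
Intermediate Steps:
L(M) = -6 + M
C(b) = -1 - b
O = -210 (O = 5*(6*(-1 - 1*6)) = 5*(6*(-1 - 6)) = 5*(6*(-7)) = 5*(-42) = -210)
Q(V, r) = 44100 (Q(V, r) = (-210)² = 44100)
(L(D) + Q(149, 386)) + 216150 = ((-6 + 15) + 44100) + 216150 = (9 + 44100) + 216150 = 44109 + 216150 = 260259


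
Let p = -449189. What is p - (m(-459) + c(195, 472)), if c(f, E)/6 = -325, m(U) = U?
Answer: -446780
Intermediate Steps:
c(f, E) = -1950 (c(f, E) = 6*(-325) = -1950)
p - (m(-459) + c(195, 472)) = -449189 - (-459 - 1950) = -449189 - 1*(-2409) = -449189 + 2409 = -446780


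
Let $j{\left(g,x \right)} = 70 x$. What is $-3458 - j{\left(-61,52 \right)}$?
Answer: $-7098$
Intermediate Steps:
$-3458 - j{\left(-61,52 \right)} = -3458 - 70 \cdot 52 = -3458 - 3640 = -7098$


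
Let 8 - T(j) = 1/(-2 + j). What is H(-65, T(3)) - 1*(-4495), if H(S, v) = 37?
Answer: 4532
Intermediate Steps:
T(j) = 8 - 1/(-2 + j)
H(-65, T(3)) - 1*(-4495) = 37 - 1*(-4495) = 37 + 4495 = 4532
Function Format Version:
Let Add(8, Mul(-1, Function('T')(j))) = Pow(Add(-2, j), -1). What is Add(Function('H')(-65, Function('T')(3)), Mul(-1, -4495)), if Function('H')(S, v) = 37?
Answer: 4532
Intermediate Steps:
Function('T')(j) = Add(8, Mul(-1, Pow(Add(-2, j), -1)))
Add(Function('H')(-65, Function('T')(3)), Mul(-1, -4495)) = Add(37, Mul(-1, -4495)) = Add(37, 4495) = 4532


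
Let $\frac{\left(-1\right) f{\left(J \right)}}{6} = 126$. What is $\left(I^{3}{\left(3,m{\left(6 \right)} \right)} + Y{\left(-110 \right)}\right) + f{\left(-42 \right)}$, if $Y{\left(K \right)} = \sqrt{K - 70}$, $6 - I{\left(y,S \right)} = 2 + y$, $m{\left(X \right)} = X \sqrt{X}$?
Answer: $-755 + 6 i \sqrt{5} \approx -755.0 + 13.416 i$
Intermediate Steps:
$m{\left(X \right)} = X^{\frac{3}{2}}$
$I{\left(y,S \right)} = 4 - y$ ($I{\left(y,S \right)} = 6 - \left(2 + y\right) = 4 - y$)
$f{\left(J \right)} = -756$ ($f{\left(J \right)} = \left(-6\right) 126 = -756$)
$Y{\left(K \right)} = \sqrt{-70 + K}$
$\left(I^{3}{\left(3,m{\left(6 \right)} \right)} + Y{\left(-110 \right)}\right) + f{\left(-42 \right)} = \left(\left(4 - 3\right)^{3} + \sqrt{-70 - 110}\right) - 756 = \left(\left(4 - 3\right)^{3} + \sqrt{-180}\right) - 756 = \left(1^{3} + 6 i \sqrt{5}\right) - 756 = \left(1 + 6 i \sqrt{5}\right) - 756 = -755 + 6 i \sqrt{5}$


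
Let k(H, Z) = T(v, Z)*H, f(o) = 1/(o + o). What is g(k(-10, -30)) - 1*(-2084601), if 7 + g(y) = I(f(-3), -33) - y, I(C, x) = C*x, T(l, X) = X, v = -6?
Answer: 4168599/2 ≈ 2.0843e+6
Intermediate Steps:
f(o) = 1/(2*o)
k(H, Z) = H*Z (k(H, Z) = Z*H = H*Z)
g(y) = -3/2 - y (g(y) = -7 + (((1/2)/(-3))*(-33) - y) = -7 + (((1/2)*(-1/3))*(-33) - y) = -7 + (-1/6*(-33) - y) = -7 + (11/2 - y) = -3/2 - y)
g(k(-10, -30)) - 1*(-2084601) = (-3/2 - (-10)*(-30)) - 1*(-2084601) = (-3/2 - 1*300) + 2084601 = (-3/2 - 300) + 2084601 = -603/2 + 2084601 = 4168599/2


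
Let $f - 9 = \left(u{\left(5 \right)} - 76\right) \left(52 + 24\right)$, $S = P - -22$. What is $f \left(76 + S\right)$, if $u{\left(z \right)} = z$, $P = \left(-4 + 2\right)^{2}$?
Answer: $-549474$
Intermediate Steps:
$P = 4$ ($P = \left(-2\right)^{2} = 4$)
$S = 26$ ($S = 4 - -22 = 4 + 22 = 26$)
$f = -5387$ ($f = 9 + \left(5 - 76\right) \left(52 + 24\right) = 9 - 5396 = -5387$)
$f \left(76 + S\right) = - 5387 \left(76 + 26\right) = \left(-5387\right) 102 = -549474$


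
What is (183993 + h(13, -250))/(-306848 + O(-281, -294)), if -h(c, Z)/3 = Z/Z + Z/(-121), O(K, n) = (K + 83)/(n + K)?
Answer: -6400336500/10674462821 ≈ -0.59959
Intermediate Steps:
O(K, n) = (83 + K)/(K + n)
h(c, Z) = -3 + 3*Z/121 (h(c, Z) = -3*(Z/Z + Z/(-121)) = -3*(1 + Z*(-1/121)) = -3*(1 - Z/121) = -3 + 3*Z/121)
(183993 + h(13, -250))/(-306848 + O(-281, -294)) = (183993 + (-3 + (3/121)*(-250)))/(-306848 + (83 - 281)/(-281 - 294)) = (183993 + (-3 - 750/121))/(-306848 - 198/(-575)) = (183993 - 1113/121)/(-306848 - 1/575*(-198)) = 22262040/(121*(-306848 + 198/575)) = 22262040/(121*(-176437402/575)) = (22262040/121)*(-575/176437402) = -6400336500/10674462821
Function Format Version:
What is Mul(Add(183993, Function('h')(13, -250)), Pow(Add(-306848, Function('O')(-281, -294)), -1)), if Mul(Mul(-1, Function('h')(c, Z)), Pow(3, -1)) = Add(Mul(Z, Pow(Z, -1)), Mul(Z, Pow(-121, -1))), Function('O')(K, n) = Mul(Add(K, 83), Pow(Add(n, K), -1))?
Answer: Rational(-6400336500, 10674462821) ≈ -0.59959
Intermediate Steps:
Function('O')(K, n) = Mul(Pow(Add(K, n), -1), Add(83, K)) (Function('O')(K, n) = Mul(Add(83, K), Pow(Add(K, n), -1)) = Mul(Pow(Add(K, n), -1), Add(83, K)))
Function('h')(c, Z) = Add(-3, Mul(Rational(3, 121), Z)) (Function('h')(c, Z) = Mul(-3, Add(Mul(Z, Pow(Z, -1)), Mul(Z, Pow(-121, -1)))) = Mul(-3, Add(1, Mul(Z, Rational(-1, 121)))) = Mul(-3, Add(1, Mul(Rational(-1, 121), Z))) = Add(-3, Mul(Rational(3, 121), Z)))
Mul(Add(183993, Function('h')(13, -250)), Pow(Add(-306848, Function('O')(-281, -294)), -1)) = Mul(Add(183993, Add(-3, Mul(Rational(3, 121), -250))), Pow(Add(-306848, Mul(Pow(Add(-281, -294), -1), Add(83, -281))), -1)) = Mul(Add(183993, Add(-3, Rational(-750, 121))), Pow(Add(-306848, Mul(Pow(-575, -1), -198)), -1)) = Mul(Add(183993, Rational(-1113, 121)), Pow(Add(-306848, Mul(Rational(-1, 575), -198)), -1)) = Mul(Rational(22262040, 121), Pow(Add(-306848, Rational(198, 575)), -1)) = Mul(Rational(22262040, 121), Pow(Rational(-176437402, 575), -1)) = Mul(Rational(22262040, 121), Rational(-575, 176437402)) = Rational(-6400336500, 10674462821)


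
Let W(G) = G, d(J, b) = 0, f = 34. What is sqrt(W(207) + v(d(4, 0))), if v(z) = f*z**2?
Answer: 3*sqrt(23) ≈ 14.387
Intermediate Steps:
v(z) = 34*z**2
sqrt(W(207) + v(d(4, 0))) = sqrt(207 + 34*0**2) = sqrt(207 + 34*0) = sqrt(207 + 0) = sqrt(207) = 3*sqrt(23)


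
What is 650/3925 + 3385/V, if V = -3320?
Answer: -89025/104248 ≈ -0.85397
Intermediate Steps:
650/3925 + 3385/V = 650/3925 + 3385/(-3320) = 650*(1/3925) + 3385*(-1/3320) = 26/157 - 677/664 = -89025/104248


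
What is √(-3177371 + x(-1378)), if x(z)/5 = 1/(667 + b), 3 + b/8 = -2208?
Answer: 6*I*√25570285088881/17021 ≈ 1782.5*I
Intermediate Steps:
b = -17688 (b = -24 + 8*(-2208) = -24 - 17664 = -17688)
x(z) = -5/17021 (x(z) = 5/(667 - 17688) = 5/(-17021) = 5*(-1/17021) = -5/17021)
√(-3177371 + x(-1378)) = √(-3177371 - 5/17021) = √(-54082031796/17021) = 6*I*√25570285088881/17021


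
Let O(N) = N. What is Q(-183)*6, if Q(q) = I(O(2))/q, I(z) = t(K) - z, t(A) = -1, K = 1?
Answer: 6/61 ≈ 0.098361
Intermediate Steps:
I(z) = -1 - z
Q(q) = -3/q (Q(q) = (-1 - 1*2)/q = (-1 - 2)/q = -3/q)
Q(-183)*6 = -3/(-183)*6 = -3*(-1/183)*6 = (1/61)*6 = 6/61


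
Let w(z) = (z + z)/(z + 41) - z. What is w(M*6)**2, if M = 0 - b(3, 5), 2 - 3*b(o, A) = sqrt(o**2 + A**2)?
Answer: 199217432/1520289 - 20091856*sqrt(34)/1520289 ≈ 53.978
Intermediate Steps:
b(o, A) = 2/3 - sqrt(A**2 + o**2)/3 (b(o, A) = 2/3 - sqrt(o**2 + A**2)/3 = 2/3 - sqrt(A**2 + o**2)/3)
M = -2/3 + sqrt(34)/3 (M = 0 - (2/3 - sqrt(5**2 + 3**2)/3) = 0 - (2/3 - sqrt(25 + 9)/3) = 0 - (2/3 - sqrt(34)/3) = 0 + (-2/3 + sqrt(34)/3) = -2/3 + sqrt(34)/3 ≈ 1.2770)
w(z) = -z + 2*z/(41 + z) (w(z) = (2*z)/(41 + z) - z = 2*z/(41 + z) - z = -z + 2*z/(41 + z))
w(M*6)**2 = (-(-2/3 + sqrt(34)/3)*6*(39 + (-2/3 + sqrt(34)/3)*6)/(41 + (-2/3 + sqrt(34)/3)*6))**2 = (-(-4 + 2*sqrt(34))*(39 + (-4 + 2*sqrt(34)))/(41 + (-4 + 2*sqrt(34))))**2 = (-(-4 + 2*sqrt(34))*(35 + 2*sqrt(34))/(37 + 2*sqrt(34)))**2 = (-4 + 2*sqrt(34))**2*(35 + 2*sqrt(34))**2/(37 + 2*sqrt(34))**2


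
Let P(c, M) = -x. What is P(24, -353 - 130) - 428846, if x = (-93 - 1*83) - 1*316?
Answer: -428354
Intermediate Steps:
x = -492 (x = (-93 - 83) - 316 = -176 - 316 = -492)
P(c, M) = 492 (P(c, M) = -1*(-492) = 492)
P(24, -353 - 130) - 428846 = 492 - 428846 = -428354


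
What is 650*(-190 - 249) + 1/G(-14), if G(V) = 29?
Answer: -8275149/29 ≈ -2.8535e+5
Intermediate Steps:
650*(-190 - 249) + 1/G(-14) = 650*(-190 - 249) + 1/29 = 650*(-439) + 1/29 = -285350 + 1/29 = -8275149/29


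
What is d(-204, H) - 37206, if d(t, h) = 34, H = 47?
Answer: -37172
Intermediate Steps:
d(-204, H) - 37206 = 34 - 37206 = -37172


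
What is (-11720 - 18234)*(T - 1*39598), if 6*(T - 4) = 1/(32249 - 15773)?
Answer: 58621542542351/49428 ≈ 1.1860e+9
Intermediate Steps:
T = 395425/98856 (T = 4 + 1/(6*(32249 - 15773)) = 4 + (1/6)/16476 = 4 + (1/6)*(1/16476) = 4 + 1/98856 = 395425/98856 ≈ 4.0000)
(-11720 - 18234)*(T - 1*39598) = (-11720 - 18234)*(395425/98856 - 1*39598) = -29954*(395425/98856 - 39598) = -29954*(-3914104463/98856) = 58621542542351/49428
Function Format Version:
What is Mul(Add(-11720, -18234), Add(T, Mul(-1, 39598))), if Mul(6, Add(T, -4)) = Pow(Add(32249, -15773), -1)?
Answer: Rational(58621542542351, 49428) ≈ 1.1860e+9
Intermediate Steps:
T = Rational(395425, 98856) (T = Add(4, Mul(Rational(1, 6), Pow(Add(32249, -15773), -1))) = Add(4, Mul(Rational(1, 6), Pow(16476, -1))) = Add(4, Mul(Rational(1, 6), Rational(1, 16476))) = Add(4, Rational(1, 98856)) = Rational(395425, 98856) ≈ 4.0000)
Mul(Add(-11720, -18234), Add(T, Mul(-1, 39598))) = Mul(Add(-11720, -18234), Add(Rational(395425, 98856), Mul(-1, 39598))) = Mul(-29954, Add(Rational(395425, 98856), -39598)) = Mul(-29954, Rational(-3914104463, 98856)) = Rational(58621542542351, 49428)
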